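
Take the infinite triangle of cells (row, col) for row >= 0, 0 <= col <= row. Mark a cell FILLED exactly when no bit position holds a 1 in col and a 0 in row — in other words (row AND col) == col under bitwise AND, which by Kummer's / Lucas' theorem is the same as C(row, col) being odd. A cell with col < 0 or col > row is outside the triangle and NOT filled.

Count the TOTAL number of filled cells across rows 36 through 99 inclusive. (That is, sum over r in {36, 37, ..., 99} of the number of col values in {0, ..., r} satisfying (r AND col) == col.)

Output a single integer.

Answer: 990

Derivation:
r36=100100 pc2: +4 =4
r37=100101 pc3: +8 =12
r38=100110 pc3: +8 =20
r39=100111 pc4: +16 =36
r40=101000 pc2: +4 =40
r41=101001 pc3: +8 =48
r42=101010 pc3: +8 =56
r43=101011 pc4: +16 =72
r44=101100 pc3: +8 =80
r45=101101 pc4: +16 =96
r46=101110 pc4: +16 =112
r47=101111 pc5: +32 =144
r48=110000 pc2: +4 =148
r49=110001 pc3: +8 =156
r50=110010 pc3: +8 =164
r51=110011 pc4: +16 =180
r52=110100 pc3: +8 =188
r53=110101 pc4: +16 =204
r54=110110 pc4: +16 =220
r55=110111 pc5: +32 =252
r56=111000 pc3: +8 =260
r57=111001 pc4: +16 =276
r58=111010 pc4: +16 =292
r59=111011 pc5: +32 =324
r60=111100 pc4: +16 =340
r61=111101 pc5: +32 =372
r62=111110 pc5: +32 =404
r63=111111 pc6: +64 =468
r64=1000000 pc1: +2 =470
r65=1000001 pc2: +4 =474
r66=1000010 pc2: +4 =478
r67=1000011 pc3: +8 =486
r68=1000100 pc2: +4 =490
r69=1000101 pc3: +8 =498
r70=1000110 pc3: +8 =506
r71=1000111 pc4: +16 =522
r72=1001000 pc2: +4 =526
r73=1001001 pc3: +8 =534
r74=1001010 pc3: +8 =542
r75=1001011 pc4: +16 =558
r76=1001100 pc3: +8 =566
r77=1001101 pc4: +16 =582
r78=1001110 pc4: +16 =598
r79=1001111 pc5: +32 =630
r80=1010000 pc2: +4 =634
r81=1010001 pc3: +8 =642
r82=1010010 pc3: +8 =650
r83=1010011 pc4: +16 =666
r84=1010100 pc3: +8 =674
r85=1010101 pc4: +16 =690
r86=1010110 pc4: +16 =706
r87=1010111 pc5: +32 =738
r88=1011000 pc3: +8 =746
r89=1011001 pc4: +16 =762
r90=1011010 pc4: +16 =778
r91=1011011 pc5: +32 =810
r92=1011100 pc4: +16 =826
r93=1011101 pc5: +32 =858
r94=1011110 pc5: +32 =890
r95=1011111 pc6: +64 =954
r96=1100000 pc2: +4 =958
r97=1100001 pc3: +8 =966
r98=1100010 pc3: +8 =974
r99=1100011 pc4: +16 =990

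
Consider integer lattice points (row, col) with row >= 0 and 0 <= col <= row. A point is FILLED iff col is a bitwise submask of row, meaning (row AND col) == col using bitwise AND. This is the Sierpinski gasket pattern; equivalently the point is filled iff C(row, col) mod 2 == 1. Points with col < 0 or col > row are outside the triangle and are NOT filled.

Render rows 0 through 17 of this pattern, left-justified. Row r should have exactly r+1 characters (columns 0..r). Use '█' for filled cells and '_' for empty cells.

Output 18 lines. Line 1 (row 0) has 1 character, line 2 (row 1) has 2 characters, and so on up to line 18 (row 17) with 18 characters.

Answer: █
██
█_█
████
█___█
██__██
█_█_█_█
████████
█_______█
██______██
█_█_____█_█
████____████
█___█___█___█
██__██__██__██
█_█_█_█_█_█_█_█
████████████████
█_______________█
██______________██

Derivation:
r0=0: █
r1=1: ██
r2=10: █_█
r3=11: ████
r4=100: █___█
r5=101: ██__██
r6=110: █_█_█_█
r7=111: ████████
r8=1000: █_______█
r9=1001: ██______██
r10=1010: █_█_____█_█
r11=1011: ████____████
r12=1100: █___█___█___█
r13=1101: ██__██__██__██
r14=1110: █_█_█_█_█_█_█_█
r15=1111: ████████████████
r16=10000: █_______________█
r17=10001: ██______________██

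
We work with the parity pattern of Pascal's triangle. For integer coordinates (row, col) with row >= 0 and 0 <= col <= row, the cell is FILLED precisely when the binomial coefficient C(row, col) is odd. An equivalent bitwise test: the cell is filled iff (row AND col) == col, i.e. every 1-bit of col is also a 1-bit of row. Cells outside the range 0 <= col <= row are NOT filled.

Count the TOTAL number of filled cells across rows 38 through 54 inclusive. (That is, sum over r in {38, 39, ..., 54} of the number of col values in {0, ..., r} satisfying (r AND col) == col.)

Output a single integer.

r38=100110 pc3: +8 =8
r39=100111 pc4: +16 =24
r40=101000 pc2: +4 =28
r41=101001 pc3: +8 =36
r42=101010 pc3: +8 =44
r43=101011 pc4: +16 =60
r44=101100 pc3: +8 =68
r45=101101 pc4: +16 =84
r46=101110 pc4: +16 =100
r47=101111 pc5: +32 =132
r48=110000 pc2: +4 =136
r49=110001 pc3: +8 =144
r50=110010 pc3: +8 =152
r51=110011 pc4: +16 =168
r52=110100 pc3: +8 =176
r53=110101 pc4: +16 =192
r54=110110 pc4: +16 =208

Answer: 208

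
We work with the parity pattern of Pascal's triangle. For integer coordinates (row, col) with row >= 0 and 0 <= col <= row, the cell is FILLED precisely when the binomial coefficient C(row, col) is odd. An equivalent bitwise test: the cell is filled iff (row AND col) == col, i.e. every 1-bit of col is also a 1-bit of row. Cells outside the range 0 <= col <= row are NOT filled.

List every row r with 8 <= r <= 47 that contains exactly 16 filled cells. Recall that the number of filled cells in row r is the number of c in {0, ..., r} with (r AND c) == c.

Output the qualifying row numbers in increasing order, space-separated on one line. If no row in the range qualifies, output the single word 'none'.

Row r has 2^popcount(r) filled cells, so we need popcount(r) = log2(16) = 4.
Scan r = 8..47 and keep those with exactly 4 one-bits:
r=8=1000 popcount=1 -> skip
r=9=1001 popcount=2 -> skip
r=10=1010 popcount=2 -> skip
r=11=1011 popcount=3 -> skip
r=12=1100 popcount=2 -> skip
r=13=1101 popcount=3 -> skip
r=14=1110 popcount=3 -> skip
r=15=1111 popcount=4 -> KEEP
r=16=10000 popcount=1 -> skip
r=17=10001 popcount=2 -> skip
r=18=10010 popcount=2 -> skip
r=19=10011 popcount=3 -> skip
r=20=10100 popcount=2 -> skip
r=21=10101 popcount=3 -> skip
r=22=10110 popcount=3 -> skip
r=23=10111 popcount=4 -> KEEP
r=24=11000 popcount=2 -> skip
r=25=11001 popcount=3 -> skip
r=26=11010 popcount=3 -> skip
r=27=11011 popcount=4 -> KEEP
r=28=11100 popcount=3 -> skip
r=29=11101 popcount=4 -> KEEP
r=30=11110 popcount=4 -> KEEP
r=31=11111 popcount=5 -> skip
r=32=100000 popcount=1 -> skip
r=33=100001 popcount=2 -> skip
r=34=100010 popcount=2 -> skip
r=35=100011 popcount=3 -> skip
r=36=100100 popcount=2 -> skip
r=37=100101 popcount=3 -> skip
r=38=100110 popcount=3 -> skip
r=39=100111 popcount=4 -> KEEP
r=40=101000 popcount=2 -> skip
r=41=101001 popcount=3 -> skip
r=42=101010 popcount=3 -> skip
r=43=101011 popcount=4 -> KEEP
r=44=101100 popcount=3 -> skip
r=45=101101 popcount=4 -> KEEP
r=46=101110 popcount=4 -> KEEP
r=47=101111 popcount=5 -> skip
Kept rows: 15 23 27 29 30 39 43 45 46

Answer: 15 23 27 29 30 39 43 45 46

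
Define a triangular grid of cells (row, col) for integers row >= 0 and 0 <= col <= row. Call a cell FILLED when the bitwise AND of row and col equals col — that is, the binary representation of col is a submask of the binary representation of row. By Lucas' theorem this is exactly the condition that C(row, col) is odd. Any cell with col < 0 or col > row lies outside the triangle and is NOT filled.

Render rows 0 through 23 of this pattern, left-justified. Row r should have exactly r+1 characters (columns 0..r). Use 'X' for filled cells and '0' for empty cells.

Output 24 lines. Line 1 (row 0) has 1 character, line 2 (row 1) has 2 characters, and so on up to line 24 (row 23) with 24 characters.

Answer: X
XX
X0X
XXXX
X000X
XX00XX
X0X0X0X
XXXXXXXX
X0000000X
XX000000XX
X0X00000X0X
XXXX0000XXXX
X000X000X000X
XX00XX00XX00XX
X0X0X0X0X0X0X0X
XXXXXXXXXXXXXXXX
X000000000000000X
XX00000000000000XX
X0X0000000000000X0X
XXXX000000000000XXXX
X000X00000000000X000X
XX00XX0000000000XX00XX
X0X0X0X000000000X0X0X0X
XXXXXXXX00000000XXXXXXXX

Derivation:
r0=0: X
r1=1: XX
r2=10: X0X
r3=11: XXXX
r4=100: X000X
r5=101: XX00XX
r6=110: X0X0X0X
r7=111: XXXXXXXX
r8=1000: X0000000X
r9=1001: XX000000XX
r10=1010: X0X00000X0X
r11=1011: XXXX0000XXXX
r12=1100: X000X000X000X
r13=1101: XX00XX00XX00XX
r14=1110: X0X0X0X0X0X0X0X
r15=1111: XXXXXXXXXXXXXXXX
r16=10000: X000000000000000X
r17=10001: XX00000000000000XX
r18=10010: X0X0000000000000X0X
r19=10011: XXXX000000000000XXXX
r20=10100: X000X00000000000X000X
r21=10101: XX00XX0000000000XX00XX
r22=10110: X0X0X0X000000000X0X0X0X
r23=10111: XXXXXXXX00000000XXXXXXXX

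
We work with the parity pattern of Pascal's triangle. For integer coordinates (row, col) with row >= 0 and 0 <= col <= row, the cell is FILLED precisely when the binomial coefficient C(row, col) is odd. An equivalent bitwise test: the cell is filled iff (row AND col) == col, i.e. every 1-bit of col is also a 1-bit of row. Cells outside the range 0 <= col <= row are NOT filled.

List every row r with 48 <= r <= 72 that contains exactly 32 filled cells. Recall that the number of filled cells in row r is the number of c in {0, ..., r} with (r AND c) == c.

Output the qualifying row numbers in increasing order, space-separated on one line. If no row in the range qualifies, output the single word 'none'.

Answer: 55 59 61 62

Derivation:
Row r has 2^popcount(r) filled cells, so we need popcount(r) = log2(32) = 5.
Scan r = 48..72 and keep those with exactly 5 one-bits:
r=48=110000 popcount=2 -> skip
r=49=110001 popcount=3 -> skip
r=50=110010 popcount=3 -> skip
r=51=110011 popcount=4 -> skip
r=52=110100 popcount=3 -> skip
r=53=110101 popcount=4 -> skip
r=54=110110 popcount=4 -> skip
r=55=110111 popcount=5 -> KEEP
r=56=111000 popcount=3 -> skip
r=57=111001 popcount=4 -> skip
r=58=111010 popcount=4 -> skip
r=59=111011 popcount=5 -> KEEP
r=60=111100 popcount=4 -> skip
r=61=111101 popcount=5 -> KEEP
r=62=111110 popcount=5 -> KEEP
r=63=111111 popcount=6 -> skip
r=64=1000000 popcount=1 -> skip
r=65=1000001 popcount=2 -> skip
r=66=1000010 popcount=2 -> skip
r=67=1000011 popcount=3 -> skip
r=68=1000100 popcount=2 -> skip
r=69=1000101 popcount=3 -> skip
r=70=1000110 popcount=3 -> skip
r=71=1000111 popcount=4 -> skip
r=72=1001000 popcount=2 -> skip
Kept rows: 55 59 61 62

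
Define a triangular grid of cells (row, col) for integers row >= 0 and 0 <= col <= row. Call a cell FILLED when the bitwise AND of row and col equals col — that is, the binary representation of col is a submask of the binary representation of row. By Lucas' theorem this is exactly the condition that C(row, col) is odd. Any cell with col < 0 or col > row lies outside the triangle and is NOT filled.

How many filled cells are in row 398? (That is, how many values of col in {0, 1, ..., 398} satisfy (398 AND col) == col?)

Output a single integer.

398 in binary = 110001110
popcount(398) = number of 1-bits in 110001110 = 5
A col c satisfies (398 AND c) == c iff every set bit of c is also set in 398; each of the 5 set bits of 398 can independently be on or off in c.
count = 2^5 = 32

Answer: 32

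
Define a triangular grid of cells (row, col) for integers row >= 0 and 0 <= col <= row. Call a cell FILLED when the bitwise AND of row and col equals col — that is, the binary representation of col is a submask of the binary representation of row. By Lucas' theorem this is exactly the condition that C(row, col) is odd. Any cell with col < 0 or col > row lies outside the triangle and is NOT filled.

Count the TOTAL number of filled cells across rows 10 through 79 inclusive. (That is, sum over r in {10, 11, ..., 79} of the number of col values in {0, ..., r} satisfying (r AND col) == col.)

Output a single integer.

Answer: 858

Derivation:
r10=1010 pc2: +4 =4
r11=1011 pc3: +8 =12
r12=1100 pc2: +4 =16
r13=1101 pc3: +8 =24
r14=1110 pc3: +8 =32
r15=1111 pc4: +16 =48
r16=10000 pc1: +2 =50
r17=10001 pc2: +4 =54
r18=10010 pc2: +4 =58
r19=10011 pc3: +8 =66
r20=10100 pc2: +4 =70
r21=10101 pc3: +8 =78
r22=10110 pc3: +8 =86
r23=10111 pc4: +16 =102
r24=11000 pc2: +4 =106
r25=11001 pc3: +8 =114
r26=11010 pc3: +8 =122
r27=11011 pc4: +16 =138
r28=11100 pc3: +8 =146
r29=11101 pc4: +16 =162
r30=11110 pc4: +16 =178
r31=11111 pc5: +32 =210
r32=100000 pc1: +2 =212
r33=100001 pc2: +4 =216
r34=100010 pc2: +4 =220
r35=100011 pc3: +8 =228
r36=100100 pc2: +4 =232
r37=100101 pc3: +8 =240
r38=100110 pc3: +8 =248
r39=100111 pc4: +16 =264
r40=101000 pc2: +4 =268
r41=101001 pc3: +8 =276
r42=101010 pc3: +8 =284
r43=101011 pc4: +16 =300
r44=101100 pc3: +8 =308
r45=101101 pc4: +16 =324
r46=101110 pc4: +16 =340
r47=101111 pc5: +32 =372
r48=110000 pc2: +4 =376
r49=110001 pc3: +8 =384
r50=110010 pc3: +8 =392
r51=110011 pc4: +16 =408
r52=110100 pc3: +8 =416
r53=110101 pc4: +16 =432
r54=110110 pc4: +16 =448
r55=110111 pc5: +32 =480
r56=111000 pc3: +8 =488
r57=111001 pc4: +16 =504
r58=111010 pc4: +16 =520
r59=111011 pc5: +32 =552
r60=111100 pc4: +16 =568
r61=111101 pc5: +32 =600
r62=111110 pc5: +32 =632
r63=111111 pc6: +64 =696
r64=1000000 pc1: +2 =698
r65=1000001 pc2: +4 =702
r66=1000010 pc2: +4 =706
r67=1000011 pc3: +8 =714
r68=1000100 pc2: +4 =718
r69=1000101 pc3: +8 =726
r70=1000110 pc3: +8 =734
r71=1000111 pc4: +16 =750
r72=1001000 pc2: +4 =754
r73=1001001 pc3: +8 =762
r74=1001010 pc3: +8 =770
r75=1001011 pc4: +16 =786
r76=1001100 pc3: +8 =794
r77=1001101 pc4: +16 =810
r78=1001110 pc4: +16 =826
r79=1001111 pc5: +32 =858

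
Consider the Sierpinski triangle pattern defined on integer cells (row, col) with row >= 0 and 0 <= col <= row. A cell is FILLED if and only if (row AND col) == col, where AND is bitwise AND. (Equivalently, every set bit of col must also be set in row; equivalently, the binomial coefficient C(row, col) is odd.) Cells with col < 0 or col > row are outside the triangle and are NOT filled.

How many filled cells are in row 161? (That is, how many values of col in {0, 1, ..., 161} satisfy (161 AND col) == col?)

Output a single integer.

161 in binary = 10100001
popcount(161) = number of 1-bits in 10100001 = 3
A col c satisfies (161 AND c) == c iff every set bit of c is also set in 161; each of the 3 set bits of 161 can independently be on or off in c.
count = 2^3 = 8

Answer: 8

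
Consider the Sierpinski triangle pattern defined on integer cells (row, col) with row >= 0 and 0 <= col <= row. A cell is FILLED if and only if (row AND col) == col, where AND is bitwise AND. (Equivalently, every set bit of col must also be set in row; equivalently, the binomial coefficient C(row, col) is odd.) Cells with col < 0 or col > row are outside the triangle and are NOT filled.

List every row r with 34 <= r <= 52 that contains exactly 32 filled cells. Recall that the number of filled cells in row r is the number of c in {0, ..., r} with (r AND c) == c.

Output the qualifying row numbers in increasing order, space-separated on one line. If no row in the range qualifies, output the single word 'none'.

Row r has 2^popcount(r) filled cells, so we need popcount(r) = log2(32) = 5.
Scan r = 34..52 and keep those with exactly 5 one-bits:
r=34=100010 popcount=2 -> skip
r=35=100011 popcount=3 -> skip
r=36=100100 popcount=2 -> skip
r=37=100101 popcount=3 -> skip
r=38=100110 popcount=3 -> skip
r=39=100111 popcount=4 -> skip
r=40=101000 popcount=2 -> skip
r=41=101001 popcount=3 -> skip
r=42=101010 popcount=3 -> skip
r=43=101011 popcount=4 -> skip
r=44=101100 popcount=3 -> skip
r=45=101101 popcount=4 -> skip
r=46=101110 popcount=4 -> skip
r=47=101111 popcount=5 -> KEEP
r=48=110000 popcount=2 -> skip
r=49=110001 popcount=3 -> skip
r=50=110010 popcount=3 -> skip
r=51=110011 popcount=4 -> skip
r=52=110100 popcount=3 -> skip
Kept rows: 47

Answer: 47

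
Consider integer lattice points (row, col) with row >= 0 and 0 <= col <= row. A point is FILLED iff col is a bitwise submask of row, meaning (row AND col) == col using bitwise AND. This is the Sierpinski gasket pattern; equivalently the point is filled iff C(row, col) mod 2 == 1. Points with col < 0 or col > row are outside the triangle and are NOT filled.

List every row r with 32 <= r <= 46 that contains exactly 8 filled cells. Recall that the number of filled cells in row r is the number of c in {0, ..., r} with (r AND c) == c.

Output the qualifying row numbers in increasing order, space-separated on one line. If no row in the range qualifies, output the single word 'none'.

Row r has 2^popcount(r) filled cells, so we need popcount(r) = log2(8) = 3.
Scan r = 32..46 and keep those with exactly 3 one-bits:
r=32=100000 popcount=1 -> skip
r=33=100001 popcount=2 -> skip
r=34=100010 popcount=2 -> skip
r=35=100011 popcount=3 -> KEEP
r=36=100100 popcount=2 -> skip
r=37=100101 popcount=3 -> KEEP
r=38=100110 popcount=3 -> KEEP
r=39=100111 popcount=4 -> skip
r=40=101000 popcount=2 -> skip
r=41=101001 popcount=3 -> KEEP
r=42=101010 popcount=3 -> KEEP
r=43=101011 popcount=4 -> skip
r=44=101100 popcount=3 -> KEEP
r=45=101101 popcount=4 -> skip
r=46=101110 popcount=4 -> skip
Kept rows: 35 37 38 41 42 44

Answer: 35 37 38 41 42 44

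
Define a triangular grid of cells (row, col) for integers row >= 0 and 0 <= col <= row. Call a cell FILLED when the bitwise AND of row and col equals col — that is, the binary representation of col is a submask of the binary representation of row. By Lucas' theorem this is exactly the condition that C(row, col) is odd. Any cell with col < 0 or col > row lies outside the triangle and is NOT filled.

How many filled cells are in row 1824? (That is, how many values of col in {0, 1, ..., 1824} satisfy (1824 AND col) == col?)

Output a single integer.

Answer: 16

Derivation:
1824 in binary = 11100100000
popcount(1824) = number of 1-bits in 11100100000 = 4
A col c satisfies (1824 AND c) == c iff every set bit of c is also set in 1824; each of the 4 set bits of 1824 can independently be on or off in c.
count = 2^4 = 16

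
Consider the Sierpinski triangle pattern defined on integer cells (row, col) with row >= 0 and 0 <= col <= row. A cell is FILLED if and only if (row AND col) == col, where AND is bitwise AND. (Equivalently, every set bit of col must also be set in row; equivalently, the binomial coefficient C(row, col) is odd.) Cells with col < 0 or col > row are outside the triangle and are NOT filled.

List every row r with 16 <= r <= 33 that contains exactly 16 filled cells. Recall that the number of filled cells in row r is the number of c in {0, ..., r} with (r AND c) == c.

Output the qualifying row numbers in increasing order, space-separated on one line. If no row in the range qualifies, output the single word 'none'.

Answer: 23 27 29 30

Derivation:
Row r has 2^popcount(r) filled cells, so we need popcount(r) = log2(16) = 4.
Scan r = 16..33 and keep those with exactly 4 one-bits:
r=16=10000 popcount=1 -> skip
r=17=10001 popcount=2 -> skip
r=18=10010 popcount=2 -> skip
r=19=10011 popcount=3 -> skip
r=20=10100 popcount=2 -> skip
r=21=10101 popcount=3 -> skip
r=22=10110 popcount=3 -> skip
r=23=10111 popcount=4 -> KEEP
r=24=11000 popcount=2 -> skip
r=25=11001 popcount=3 -> skip
r=26=11010 popcount=3 -> skip
r=27=11011 popcount=4 -> KEEP
r=28=11100 popcount=3 -> skip
r=29=11101 popcount=4 -> KEEP
r=30=11110 popcount=4 -> KEEP
r=31=11111 popcount=5 -> skip
r=32=100000 popcount=1 -> skip
r=33=100001 popcount=2 -> skip
Kept rows: 23 27 29 30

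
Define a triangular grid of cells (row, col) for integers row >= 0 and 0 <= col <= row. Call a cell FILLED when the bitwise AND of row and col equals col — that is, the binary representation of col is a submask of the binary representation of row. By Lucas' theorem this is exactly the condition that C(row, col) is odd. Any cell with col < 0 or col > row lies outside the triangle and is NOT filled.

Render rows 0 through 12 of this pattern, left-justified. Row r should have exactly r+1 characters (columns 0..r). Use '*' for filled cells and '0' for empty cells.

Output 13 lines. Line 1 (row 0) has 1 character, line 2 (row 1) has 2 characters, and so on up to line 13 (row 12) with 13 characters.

Answer: *
**
*0*
****
*000*
**00**
*0*0*0*
********
*0000000*
**000000**
*0*00000*0*
****0000****
*000*000*000*

Derivation:
r0=0: *
r1=1: **
r2=10: *0*
r3=11: ****
r4=100: *000*
r5=101: **00**
r6=110: *0*0*0*
r7=111: ********
r8=1000: *0000000*
r9=1001: **000000**
r10=1010: *0*00000*0*
r11=1011: ****0000****
r12=1100: *000*000*000*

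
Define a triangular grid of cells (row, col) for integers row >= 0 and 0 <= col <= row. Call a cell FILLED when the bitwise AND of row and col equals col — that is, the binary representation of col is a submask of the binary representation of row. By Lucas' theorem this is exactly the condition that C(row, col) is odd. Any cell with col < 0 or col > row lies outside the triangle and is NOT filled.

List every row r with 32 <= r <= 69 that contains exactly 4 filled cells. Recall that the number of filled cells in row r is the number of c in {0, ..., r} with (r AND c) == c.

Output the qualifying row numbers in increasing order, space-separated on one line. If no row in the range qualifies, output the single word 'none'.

Answer: 33 34 36 40 48 65 66 68

Derivation:
Row r has 2^popcount(r) filled cells, so we need popcount(r) = log2(4) = 2.
Scan r = 32..69 and keep those with exactly 2 one-bits:
r=32=100000 popcount=1 -> skip
r=33=100001 popcount=2 -> KEEP
r=34=100010 popcount=2 -> KEEP
r=35=100011 popcount=3 -> skip
r=36=100100 popcount=2 -> KEEP
r=37=100101 popcount=3 -> skip
r=38=100110 popcount=3 -> skip
r=39=100111 popcount=4 -> skip
r=40=101000 popcount=2 -> KEEP
r=41=101001 popcount=3 -> skip
r=42=101010 popcount=3 -> skip
r=43=101011 popcount=4 -> skip
r=44=101100 popcount=3 -> skip
r=45=101101 popcount=4 -> skip
r=46=101110 popcount=4 -> skip
r=47=101111 popcount=5 -> skip
r=48=110000 popcount=2 -> KEEP
r=49=110001 popcount=3 -> skip
r=50=110010 popcount=3 -> skip
r=51=110011 popcount=4 -> skip
r=52=110100 popcount=3 -> skip
r=53=110101 popcount=4 -> skip
r=54=110110 popcount=4 -> skip
r=55=110111 popcount=5 -> skip
r=56=111000 popcount=3 -> skip
r=57=111001 popcount=4 -> skip
r=58=111010 popcount=4 -> skip
r=59=111011 popcount=5 -> skip
r=60=111100 popcount=4 -> skip
r=61=111101 popcount=5 -> skip
r=62=111110 popcount=5 -> skip
r=63=111111 popcount=6 -> skip
r=64=1000000 popcount=1 -> skip
r=65=1000001 popcount=2 -> KEEP
r=66=1000010 popcount=2 -> KEEP
r=67=1000011 popcount=3 -> skip
r=68=1000100 popcount=2 -> KEEP
r=69=1000101 popcount=3 -> skip
Kept rows: 33 34 36 40 48 65 66 68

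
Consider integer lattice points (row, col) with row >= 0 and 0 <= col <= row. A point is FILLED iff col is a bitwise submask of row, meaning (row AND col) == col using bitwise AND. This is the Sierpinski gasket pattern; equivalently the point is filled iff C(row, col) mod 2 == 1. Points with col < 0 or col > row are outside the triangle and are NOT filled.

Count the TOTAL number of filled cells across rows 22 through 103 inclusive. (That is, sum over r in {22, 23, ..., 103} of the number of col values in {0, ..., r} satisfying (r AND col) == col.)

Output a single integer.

r22=10110 pc3: +8 =8
r23=10111 pc4: +16 =24
r24=11000 pc2: +4 =28
r25=11001 pc3: +8 =36
r26=11010 pc3: +8 =44
r27=11011 pc4: +16 =60
r28=11100 pc3: +8 =68
r29=11101 pc4: +16 =84
r30=11110 pc4: +16 =100
r31=11111 pc5: +32 =132
r32=100000 pc1: +2 =134
r33=100001 pc2: +4 =138
r34=100010 pc2: +4 =142
r35=100011 pc3: +8 =150
r36=100100 pc2: +4 =154
r37=100101 pc3: +8 =162
r38=100110 pc3: +8 =170
r39=100111 pc4: +16 =186
r40=101000 pc2: +4 =190
r41=101001 pc3: +8 =198
r42=101010 pc3: +8 =206
r43=101011 pc4: +16 =222
r44=101100 pc3: +8 =230
r45=101101 pc4: +16 =246
r46=101110 pc4: +16 =262
r47=101111 pc5: +32 =294
r48=110000 pc2: +4 =298
r49=110001 pc3: +8 =306
r50=110010 pc3: +8 =314
r51=110011 pc4: +16 =330
r52=110100 pc3: +8 =338
r53=110101 pc4: +16 =354
r54=110110 pc4: +16 =370
r55=110111 pc5: +32 =402
r56=111000 pc3: +8 =410
r57=111001 pc4: +16 =426
r58=111010 pc4: +16 =442
r59=111011 pc5: +32 =474
r60=111100 pc4: +16 =490
r61=111101 pc5: +32 =522
r62=111110 pc5: +32 =554
r63=111111 pc6: +64 =618
r64=1000000 pc1: +2 =620
r65=1000001 pc2: +4 =624
r66=1000010 pc2: +4 =628
r67=1000011 pc3: +8 =636
r68=1000100 pc2: +4 =640
r69=1000101 pc3: +8 =648
r70=1000110 pc3: +8 =656
r71=1000111 pc4: +16 =672
r72=1001000 pc2: +4 =676
r73=1001001 pc3: +8 =684
r74=1001010 pc3: +8 =692
r75=1001011 pc4: +16 =708
r76=1001100 pc3: +8 =716
r77=1001101 pc4: +16 =732
r78=1001110 pc4: +16 =748
r79=1001111 pc5: +32 =780
r80=1010000 pc2: +4 =784
r81=1010001 pc3: +8 =792
r82=1010010 pc3: +8 =800
r83=1010011 pc4: +16 =816
r84=1010100 pc3: +8 =824
r85=1010101 pc4: +16 =840
r86=1010110 pc4: +16 =856
r87=1010111 pc5: +32 =888
r88=1011000 pc3: +8 =896
r89=1011001 pc4: +16 =912
r90=1011010 pc4: +16 =928
r91=1011011 pc5: +32 =960
r92=1011100 pc4: +16 =976
r93=1011101 pc5: +32 =1008
r94=1011110 pc5: +32 =1040
r95=1011111 pc6: +64 =1104
r96=1100000 pc2: +4 =1108
r97=1100001 pc3: +8 =1116
r98=1100010 pc3: +8 =1124
r99=1100011 pc4: +16 =1140
r100=1100100 pc3: +8 =1148
r101=1100101 pc4: +16 =1164
r102=1100110 pc4: +16 =1180
r103=1100111 pc5: +32 =1212

Answer: 1212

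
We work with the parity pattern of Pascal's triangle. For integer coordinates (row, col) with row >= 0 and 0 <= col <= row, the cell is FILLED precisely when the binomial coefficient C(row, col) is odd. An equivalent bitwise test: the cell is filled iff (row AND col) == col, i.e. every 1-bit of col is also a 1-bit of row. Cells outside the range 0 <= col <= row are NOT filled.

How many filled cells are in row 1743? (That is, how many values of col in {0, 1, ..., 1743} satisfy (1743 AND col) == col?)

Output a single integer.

1743 in binary = 11011001111
popcount(1743) = number of 1-bits in 11011001111 = 8
A col c satisfies (1743 AND c) == c iff every set bit of c is also set in 1743; each of the 8 set bits of 1743 can independently be on or off in c.
count = 2^8 = 256

Answer: 256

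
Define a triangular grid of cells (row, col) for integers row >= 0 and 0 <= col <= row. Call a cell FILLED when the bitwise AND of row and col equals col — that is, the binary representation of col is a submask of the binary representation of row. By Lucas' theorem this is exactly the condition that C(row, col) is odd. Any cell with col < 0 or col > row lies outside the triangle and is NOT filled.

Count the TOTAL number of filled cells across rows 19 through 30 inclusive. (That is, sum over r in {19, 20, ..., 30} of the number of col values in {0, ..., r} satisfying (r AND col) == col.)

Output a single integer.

Answer: 120

Derivation:
r19=10011 pc3: +8 =8
r20=10100 pc2: +4 =12
r21=10101 pc3: +8 =20
r22=10110 pc3: +8 =28
r23=10111 pc4: +16 =44
r24=11000 pc2: +4 =48
r25=11001 pc3: +8 =56
r26=11010 pc3: +8 =64
r27=11011 pc4: +16 =80
r28=11100 pc3: +8 =88
r29=11101 pc4: +16 =104
r30=11110 pc4: +16 =120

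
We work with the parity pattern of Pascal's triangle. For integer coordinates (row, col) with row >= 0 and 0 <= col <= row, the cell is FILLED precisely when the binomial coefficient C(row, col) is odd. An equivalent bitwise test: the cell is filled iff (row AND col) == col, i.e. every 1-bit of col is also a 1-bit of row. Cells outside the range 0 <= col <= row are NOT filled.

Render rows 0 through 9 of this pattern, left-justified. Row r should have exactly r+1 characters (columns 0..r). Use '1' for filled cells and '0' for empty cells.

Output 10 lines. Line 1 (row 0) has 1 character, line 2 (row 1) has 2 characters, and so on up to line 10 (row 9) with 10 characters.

Answer: 1
11
101
1111
10001
110011
1010101
11111111
100000001
1100000011

Derivation:
r0=0: 1
r1=1: 11
r2=10: 101
r3=11: 1111
r4=100: 10001
r5=101: 110011
r6=110: 1010101
r7=111: 11111111
r8=1000: 100000001
r9=1001: 1100000011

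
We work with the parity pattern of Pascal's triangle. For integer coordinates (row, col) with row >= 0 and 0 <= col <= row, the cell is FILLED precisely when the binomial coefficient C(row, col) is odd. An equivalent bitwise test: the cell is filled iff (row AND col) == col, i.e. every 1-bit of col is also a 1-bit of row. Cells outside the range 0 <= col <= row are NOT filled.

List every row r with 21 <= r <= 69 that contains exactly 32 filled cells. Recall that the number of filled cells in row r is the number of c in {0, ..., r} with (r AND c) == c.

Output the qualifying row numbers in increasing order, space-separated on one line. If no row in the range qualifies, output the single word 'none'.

Answer: 31 47 55 59 61 62

Derivation:
Row r has 2^popcount(r) filled cells, so we need popcount(r) = log2(32) = 5.
Scan r = 21..69 and keep those with exactly 5 one-bits:
r=21=10101 popcount=3 -> skip
r=22=10110 popcount=3 -> skip
r=23=10111 popcount=4 -> skip
r=24=11000 popcount=2 -> skip
r=25=11001 popcount=3 -> skip
r=26=11010 popcount=3 -> skip
r=27=11011 popcount=4 -> skip
r=28=11100 popcount=3 -> skip
r=29=11101 popcount=4 -> skip
r=30=11110 popcount=4 -> skip
r=31=11111 popcount=5 -> KEEP
r=32=100000 popcount=1 -> skip
r=33=100001 popcount=2 -> skip
r=34=100010 popcount=2 -> skip
r=35=100011 popcount=3 -> skip
r=36=100100 popcount=2 -> skip
r=37=100101 popcount=3 -> skip
r=38=100110 popcount=3 -> skip
r=39=100111 popcount=4 -> skip
r=40=101000 popcount=2 -> skip
r=41=101001 popcount=3 -> skip
r=42=101010 popcount=3 -> skip
r=43=101011 popcount=4 -> skip
r=44=101100 popcount=3 -> skip
r=45=101101 popcount=4 -> skip
r=46=101110 popcount=4 -> skip
r=47=101111 popcount=5 -> KEEP
r=48=110000 popcount=2 -> skip
r=49=110001 popcount=3 -> skip
r=50=110010 popcount=3 -> skip
r=51=110011 popcount=4 -> skip
r=52=110100 popcount=3 -> skip
r=53=110101 popcount=4 -> skip
r=54=110110 popcount=4 -> skip
r=55=110111 popcount=5 -> KEEP
r=56=111000 popcount=3 -> skip
r=57=111001 popcount=4 -> skip
r=58=111010 popcount=4 -> skip
r=59=111011 popcount=5 -> KEEP
r=60=111100 popcount=4 -> skip
r=61=111101 popcount=5 -> KEEP
r=62=111110 popcount=5 -> KEEP
r=63=111111 popcount=6 -> skip
r=64=1000000 popcount=1 -> skip
r=65=1000001 popcount=2 -> skip
r=66=1000010 popcount=2 -> skip
r=67=1000011 popcount=3 -> skip
r=68=1000100 popcount=2 -> skip
r=69=1000101 popcount=3 -> skip
Kept rows: 31 47 55 59 61 62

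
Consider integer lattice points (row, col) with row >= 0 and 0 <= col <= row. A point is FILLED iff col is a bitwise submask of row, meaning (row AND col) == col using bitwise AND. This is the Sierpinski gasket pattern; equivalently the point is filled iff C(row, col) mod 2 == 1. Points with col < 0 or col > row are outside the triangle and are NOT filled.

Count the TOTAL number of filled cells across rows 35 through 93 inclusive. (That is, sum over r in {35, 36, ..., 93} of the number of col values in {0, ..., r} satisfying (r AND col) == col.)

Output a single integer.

r35=100011 pc3: +8 =8
r36=100100 pc2: +4 =12
r37=100101 pc3: +8 =20
r38=100110 pc3: +8 =28
r39=100111 pc4: +16 =44
r40=101000 pc2: +4 =48
r41=101001 pc3: +8 =56
r42=101010 pc3: +8 =64
r43=101011 pc4: +16 =80
r44=101100 pc3: +8 =88
r45=101101 pc4: +16 =104
r46=101110 pc4: +16 =120
r47=101111 pc5: +32 =152
r48=110000 pc2: +4 =156
r49=110001 pc3: +8 =164
r50=110010 pc3: +8 =172
r51=110011 pc4: +16 =188
r52=110100 pc3: +8 =196
r53=110101 pc4: +16 =212
r54=110110 pc4: +16 =228
r55=110111 pc5: +32 =260
r56=111000 pc3: +8 =268
r57=111001 pc4: +16 =284
r58=111010 pc4: +16 =300
r59=111011 pc5: +32 =332
r60=111100 pc4: +16 =348
r61=111101 pc5: +32 =380
r62=111110 pc5: +32 =412
r63=111111 pc6: +64 =476
r64=1000000 pc1: +2 =478
r65=1000001 pc2: +4 =482
r66=1000010 pc2: +4 =486
r67=1000011 pc3: +8 =494
r68=1000100 pc2: +4 =498
r69=1000101 pc3: +8 =506
r70=1000110 pc3: +8 =514
r71=1000111 pc4: +16 =530
r72=1001000 pc2: +4 =534
r73=1001001 pc3: +8 =542
r74=1001010 pc3: +8 =550
r75=1001011 pc4: +16 =566
r76=1001100 pc3: +8 =574
r77=1001101 pc4: +16 =590
r78=1001110 pc4: +16 =606
r79=1001111 pc5: +32 =638
r80=1010000 pc2: +4 =642
r81=1010001 pc3: +8 =650
r82=1010010 pc3: +8 =658
r83=1010011 pc4: +16 =674
r84=1010100 pc3: +8 =682
r85=1010101 pc4: +16 =698
r86=1010110 pc4: +16 =714
r87=1010111 pc5: +32 =746
r88=1011000 pc3: +8 =754
r89=1011001 pc4: +16 =770
r90=1011010 pc4: +16 =786
r91=1011011 pc5: +32 =818
r92=1011100 pc4: +16 =834
r93=1011101 pc5: +32 =866

Answer: 866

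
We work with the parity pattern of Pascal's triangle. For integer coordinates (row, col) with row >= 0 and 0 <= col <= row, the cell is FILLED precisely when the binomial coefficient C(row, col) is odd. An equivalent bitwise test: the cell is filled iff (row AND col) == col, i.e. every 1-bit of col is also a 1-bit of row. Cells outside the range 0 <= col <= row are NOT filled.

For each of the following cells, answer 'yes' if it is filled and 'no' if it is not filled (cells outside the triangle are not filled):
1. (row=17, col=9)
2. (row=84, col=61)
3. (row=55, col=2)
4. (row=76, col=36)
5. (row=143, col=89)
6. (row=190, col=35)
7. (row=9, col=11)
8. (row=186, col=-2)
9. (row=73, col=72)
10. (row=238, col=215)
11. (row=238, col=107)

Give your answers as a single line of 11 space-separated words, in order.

(17,9): row=0b10001, col=0b1001, row AND col = 0b1 = 1; 1 != 9 -> empty
(84,61): row=0b1010100, col=0b111101, row AND col = 0b10100 = 20; 20 != 61 -> empty
(55,2): row=0b110111, col=0b10, row AND col = 0b10 = 2; 2 == 2 -> filled
(76,36): row=0b1001100, col=0b100100, row AND col = 0b100 = 4; 4 != 36 -> empty
(143,89): row=0b10001111, col=0b1011001, row AND col = 0b1001 = 9; 9 != 89 -> empty
(190,35): row=0b10111110, col=0b100011, row AND col = 0b100010 = 34; 34 != 35 -> empty
(9,11): col outside [0, 9] -> not filled
(186,-2): col outside [0, 186] -> not filled
(73,72): row=0b1001001, col=0b1001000, row AND col = 0b1001000 = 72; 72 == 72 -> filled
(238,215): row=0b11101110, col=0b11010111, row AND col = 0b11000110 = 198; 198 != 215 -> empty
(238,107): row=0b11101110, col=0b1101011, row AND col = 0b1101010 = 106; 106 != 107 -> empty

Answer: no no yes no no no no no yes no no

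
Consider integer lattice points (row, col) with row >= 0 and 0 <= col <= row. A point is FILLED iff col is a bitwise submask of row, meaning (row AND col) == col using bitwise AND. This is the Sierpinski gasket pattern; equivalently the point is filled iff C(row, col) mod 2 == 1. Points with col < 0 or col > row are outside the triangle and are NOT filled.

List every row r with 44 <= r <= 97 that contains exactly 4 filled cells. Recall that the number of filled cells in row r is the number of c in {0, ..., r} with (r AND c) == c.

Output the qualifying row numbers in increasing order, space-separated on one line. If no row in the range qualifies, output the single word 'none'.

Row r has 2^popcount(r) filled cells, so we need popcount(r) = log2(4) = 2.
Scan r = 44..97 and keep those with exactly 2 one-bits:
r=44=101100 popcount=3 -> skip
r=45=101101 popcount=4 -> skip
r=46=101110 popcount=4 -> skip
r=47=101111 popcount=5 -> skip
r=48=110000 popcount=2 -> KEEP
r=49=110001 popcount=3 -> skip
r=50=110010 popcount=3 -> skip
r=51=110011 popcount=4 -> skip
r=52=110100 popcount=3 -> skip
r=53=110101 popcount=4 -> skip
r=54=110110 popcount=4 -> skip
r=55=110111 popcount=5 -> skip
r=56=111000 popcount=3 -> skip
r=57=111001 popcount=4 -> skip
r=58=111010 popcount=4 -> skip
r=59=111011 popcount=5 -> skip
r=60=111100 popcount=4 -> skip
r=61=111101 popcount=5 -> skip
r=62=111110 popcount=5 -> skip
r=63=111111 popcount=6 -> skip
r=64=1000000 popcount=1 -> skip
r=65=1000001 popcount=2 -> KEEP
r=66=1000010 popcount=2 -> KEEP
r=67=1000011 popcount=3 -> skip
r=68=1000100 popcount=2 -> KEEP
r=69=1000101 popcount=3 -> skip
r=70=1000110 popcount=3 -> skip
r=71=1000111 popcount=4 -> skip
r=72=1001000 popcount=2 -> KEEP
r=73=1001001 popcount=3 -> skip
r=74=1001010 popcount=3 -> skip
r=75=1001011 popcount=4 -> skip
r=76=1001100 popcount=3 -> skip
r=77=1001101 popcount=4 -> skip
r=78=1001110 popcount=4 -> skip
r=79=1001111 popcount=5 -> skip
r=80=1010000 popcount=2 -> KEEP
r=81=1010001 popcount=3 -> skip
r=82=1010010 popcount=3 -> skip
r=83=1010011 popcount=4 -> skip
r=84=1010100 popcount=3 -> skip
r=85=1010101 popcount=4 -> skip
r=86=1010110 popcount=4 -> skip
r=87=1010111 popcount=5 -> skip
r=88=1011000 popcount=3 -> skip
r=89=1011001 popcount=4 -> skip
r=90=1011010 popcount=4 -> skip
r=91=1011011 popcount=5 -> skip
r=92=1011100 popcount=4 -> skip
r=93=1011101 popcount=5 -> skip
r=94=1011110 popcount=5 -> skip
r=95=1011111 popcount=6 -> skip
r=96=1100000 popcount=2 -> KEEP
r=97=1100001 popcount=3 -> skip
Kept rows: 48 65 66 68 72 80 96

Answer: 48 65 66 68 72 80 96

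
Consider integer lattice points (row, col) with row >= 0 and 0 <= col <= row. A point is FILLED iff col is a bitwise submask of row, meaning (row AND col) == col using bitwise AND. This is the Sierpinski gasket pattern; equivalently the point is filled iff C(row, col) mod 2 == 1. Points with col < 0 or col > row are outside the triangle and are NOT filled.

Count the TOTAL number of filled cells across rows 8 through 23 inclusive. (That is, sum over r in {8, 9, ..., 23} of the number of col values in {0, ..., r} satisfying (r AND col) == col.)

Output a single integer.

r8=1000 pc1: +2 =2
r9=1001 pc2: +4 =6
r10=1010 pc2: +4 =10
r11=1011 pc3: +8 =18
r12=1100 pc2: +4 =22
r13=1101 pc3: +8 =30
r14=1110 pc3: +8 =38
r15=1111 pc4: +16 =54
r16=10000 pc1: +2 =56
r17=10001 pc2: +4 =60
r18=10010 pc2: +4 =64
r19=10011 pc3: +8 =72
r20=10100 pc2: +4 =76
r21=10101 pc3: +8 =84
r22=10110 pc3: +8 =92
r23=10111 pc4: +16 =108

Answer: 108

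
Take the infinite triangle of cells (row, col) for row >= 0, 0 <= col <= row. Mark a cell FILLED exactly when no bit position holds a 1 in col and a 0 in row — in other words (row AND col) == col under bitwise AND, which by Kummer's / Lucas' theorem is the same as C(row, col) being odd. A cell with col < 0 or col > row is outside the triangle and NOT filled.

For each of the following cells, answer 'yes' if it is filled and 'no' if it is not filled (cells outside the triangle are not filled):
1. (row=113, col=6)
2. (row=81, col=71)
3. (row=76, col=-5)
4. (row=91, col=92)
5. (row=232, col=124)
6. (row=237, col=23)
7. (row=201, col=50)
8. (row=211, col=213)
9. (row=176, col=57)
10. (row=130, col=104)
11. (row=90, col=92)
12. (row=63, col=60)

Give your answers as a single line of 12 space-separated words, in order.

Answer: no no no no no no no no no no no yes

Derivation:
(113,6): row=0b1110001, col=0b110, row AND col = 0b0 = 0; 0 != 6 -> empty
(81,71): row=0b1010001, col=0b1000111, row AND col = 0b1000001 = 65; 65 != 71 -> empty
(76,-5): col outside [0, 76] -> not filled
(91,92): col outside [0, 91] -> not filled
(232,124): row=0b11101000, col=0b1111100, row AND col = 0b1101000 = 104; 104 != 124 -> empty
(237,23): row=0b11101101, col=0b10111, row AND col = 0b101 = 5; 5 != 23 -> empty
(201,50): row=0b11001001, col=0b110010, row AND col = 0b0 = 0; 0 != 50 -> empty
(211,213): col outside [0, 211] -> not filled
(176,57): row=0b10110000, col=0b111001, row AND col = 0b110000 = 48; 48 != 57 -> empty
(130,104): row=0b10000010, col=0b1101000, row AND col = 0b0 = 0; 0 != 104 -> empty
(90,92): col outside [0, 90] -> not filled
(63,60): row=0b111111, col=0b111100, row AND col = 0b111100 = 60; 60 == 60 -> filled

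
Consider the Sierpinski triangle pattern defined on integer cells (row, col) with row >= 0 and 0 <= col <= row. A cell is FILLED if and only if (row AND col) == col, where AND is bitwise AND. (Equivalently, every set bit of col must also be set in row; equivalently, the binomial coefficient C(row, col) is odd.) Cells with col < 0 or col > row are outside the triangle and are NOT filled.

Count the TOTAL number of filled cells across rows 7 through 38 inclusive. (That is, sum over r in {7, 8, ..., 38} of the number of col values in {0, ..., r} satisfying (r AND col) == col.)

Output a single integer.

Answer: 262

Derivation:
r7=111 pc3: +8 =8
r8=1000 pc1: +2 =10
r9=1001 pc2: +4 =14
r10=1010 pc2: +4 =18
r11=1011 pc3: +8 =26
r12=1100 pc2: +4 =30
r13=1101 pc3: +8 =38
r14=1110 pc3: +8 =46
r15=1111 pc4: +16 =62
r16=10000 pc1: +2 =64
r17=10001 pc2: +4 =68
r18=10010 pc2: +4 =72
r19=10011 pc3: +8 =80
r20=10100 pc2: +4 =84
r21=10101 pc3: +8 =92
r22=10110 pc3: +8 =100
r23=10111 pc4: +16 =116
r24=11000 pc2: +4 =120
r25=11001 pc3: +8 =128
r26=11010 pc3: +8 =136
r27=11011 pc4: +16 =152
r28=11100 pc3: +8 =160
r29=11101 pc4: +16 =176
r30=11110 pc4: +16 =192
r31=11111 pc5: +32 =224
r32=100000 pc1: +2 =226
r33=100001 pc2: +4 =230
r34=100010 pc2: +4 =234
r35=100011 pc3: +8 =242
r36=100100 pc2: +4 =246
r37=100101 pc3: +8 =254
r38=100110 pc3: +8 =262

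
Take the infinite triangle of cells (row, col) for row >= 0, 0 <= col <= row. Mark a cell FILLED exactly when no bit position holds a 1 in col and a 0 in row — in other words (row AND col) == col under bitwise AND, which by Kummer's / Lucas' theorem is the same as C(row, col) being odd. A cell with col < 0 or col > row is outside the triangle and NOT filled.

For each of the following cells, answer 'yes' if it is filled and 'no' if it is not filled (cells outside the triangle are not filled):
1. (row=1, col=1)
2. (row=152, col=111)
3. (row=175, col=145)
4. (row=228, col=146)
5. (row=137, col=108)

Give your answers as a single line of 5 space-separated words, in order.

Answer: yes no no no no

Derivation:
(1,1): row=0b1, col=0b1, row AND col = 0b1 = 1; 1 == 1 -> filled
(152,111): row=0b10011000, col=0b1101111, row AND col = 0b1000 = 8; 8 != 111 -> empty
(175,145): row=0b10101111, col=0b10010001, row AND col = 0b10000001 = 129; 129 != 145 -> empty
(228,146): row=0b11100100, col=0b10010010, row AND col = 0b10000000 = 128; 128 != 146 -> empty
(137,108): row=0b10001001, col=0b1101100, row AND col = 0b1000 = 8; 8 != 108 -> empty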